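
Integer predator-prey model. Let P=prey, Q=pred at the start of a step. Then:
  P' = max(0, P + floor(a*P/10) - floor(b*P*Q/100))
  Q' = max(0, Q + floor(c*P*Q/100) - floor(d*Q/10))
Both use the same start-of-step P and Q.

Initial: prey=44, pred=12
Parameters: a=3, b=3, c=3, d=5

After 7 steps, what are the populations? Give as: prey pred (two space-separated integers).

Answer: 0 4

Derivation:
Step 1: prey: 44+13-15=42; pred: 12+15-6=21
Step 2: prey: 42+12-26=28; pred: 21+26-10=37
Step 3: prey: 28+8-31=5; pred: 37+31-18=50
Step 4: prey: 5+1-7=0; pred: 50+7-25=32
Step 5: prey: 0+0-0=0; pred: 32+0-16=16
Step 6: prey: 0+0-0=0; pred: 16+0-8=8
Step 7: prey: 0+0-0=0; pred: 8+0-4=4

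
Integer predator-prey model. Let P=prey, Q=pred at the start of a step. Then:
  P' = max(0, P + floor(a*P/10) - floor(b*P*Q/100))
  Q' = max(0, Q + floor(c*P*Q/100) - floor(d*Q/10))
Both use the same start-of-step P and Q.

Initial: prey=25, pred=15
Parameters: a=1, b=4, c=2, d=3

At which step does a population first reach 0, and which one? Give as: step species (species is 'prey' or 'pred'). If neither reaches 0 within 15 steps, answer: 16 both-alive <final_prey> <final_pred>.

Step 1: prey: 25+2-15=12; pred: 15+7-4=18
Step 2: prey: 12+1-8=5; pred: 18+4-5=17
Step 3: prey: 5+0-3=2; pred: 17+1-5=13
Step 4: prey: 2+0-1=1; pred: 13+0-3=10
Step 5: prey: 1+0-0=1; pred: 10+0-3=7
Step 6: prey: 1+0-0=1; pred: 7+0-2=5
Step 7: prey: 1+0-0=1; pred: 5+0-1=4
Step 8: prey: 1+0-0=1; pred: 4+0-1=3
Step 9: prey: 1+0-0=1; pred: 3+0-0=3
Steps 10-15: state stable at prey=1, pred=3 (no change)
No extinction within 15 steps

Answer: 16 both-alive 1 3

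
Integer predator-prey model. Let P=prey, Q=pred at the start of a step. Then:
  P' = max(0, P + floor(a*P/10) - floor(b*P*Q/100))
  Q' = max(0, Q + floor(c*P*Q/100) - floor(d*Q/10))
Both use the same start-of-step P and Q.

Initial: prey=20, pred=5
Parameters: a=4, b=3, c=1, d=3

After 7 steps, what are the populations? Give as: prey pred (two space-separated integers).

Step 1: prey: 20+8-3=25; pred: 5+1-1=5
Step 2: prey: 25+10-3=32; pred: 5+1-1=5
Step 3: prey: 32+12-4=40; pred: 5+1-1=5
Step 4: prey: 40+16-6=50; pred: 5+2-1=6
Step 5: prey: 50+20-9=61; pred: 6+3-1=8
Step 6: prey: 61+24-14=71; pred: 8+4-2=10
Step 7: prey: 71+28-21=78; pred: 10+7-3=14

Answer: 78 14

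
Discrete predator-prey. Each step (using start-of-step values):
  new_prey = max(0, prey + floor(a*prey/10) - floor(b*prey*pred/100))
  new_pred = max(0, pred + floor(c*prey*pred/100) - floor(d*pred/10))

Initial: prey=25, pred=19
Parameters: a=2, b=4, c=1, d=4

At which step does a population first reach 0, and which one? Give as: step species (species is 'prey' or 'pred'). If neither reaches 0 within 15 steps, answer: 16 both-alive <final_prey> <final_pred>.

Step 1: prey: 25+5-19=11; pred: 19+4-7=16
Step 2: prey: 11+2-7=6; pred: 16+1-6=11
Step 3: prey: 6+1-2=5; pred: 11+0-4=7
Step 4: prey: 5+1-1=5; pred: 7+0-2=5
Step 5: prey: 5+1-1=5; pred: 5+0-2=3
Step 6: prey: 5+1-0=6; pred: 3+0-1=2
Step 7: prey: 6+1-0=7; pred: 2+0-0=2
Step 8: prey: 7+1-0=8; pred: 2+0-0=2
Step 9: prey: 8+1-0=9; pred: 2+0-0=2
Step 10: prey: 9+1-0=10; pred: 2+0-0=2
Step 11: prey: 10+2-0=12; pred: 2+0-0=2
Step 12: prey: 12+2-0=14; pred: 2+0-0=2
Step 13: prey: 14+2-1=15; pred: 2+0-0=2
Step 14: prey: 15+3-1=17; pred: 2+0-0=2
Step 15: prey: 17+3-1=19; pred: 2+0-0=2
No extinction within 15 steps

Answer: 16 both-alive 19 2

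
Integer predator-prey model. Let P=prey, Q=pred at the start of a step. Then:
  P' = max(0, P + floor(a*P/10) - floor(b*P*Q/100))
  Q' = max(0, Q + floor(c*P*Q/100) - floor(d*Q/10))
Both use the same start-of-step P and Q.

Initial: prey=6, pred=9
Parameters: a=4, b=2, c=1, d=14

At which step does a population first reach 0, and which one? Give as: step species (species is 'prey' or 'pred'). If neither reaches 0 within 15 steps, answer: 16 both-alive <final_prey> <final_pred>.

Step 1: prey: 6+2-1=7; pred: 9+0-12=0
First extinction: pred at step 1

Answer: 1 pred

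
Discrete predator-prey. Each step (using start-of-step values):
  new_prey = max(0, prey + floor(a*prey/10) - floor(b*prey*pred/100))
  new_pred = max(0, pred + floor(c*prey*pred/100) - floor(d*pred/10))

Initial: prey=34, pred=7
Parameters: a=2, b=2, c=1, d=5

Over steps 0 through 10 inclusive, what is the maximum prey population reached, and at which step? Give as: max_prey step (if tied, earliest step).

Step 1: prey: 34+6-4=36; pred: 7+2-3=6
Step 2: prey: 36+7-4=39; pred: 6+2-3=5
Step 3: prey: 39+7-3=43; pred: 5+1-2=4
Step 4: prey: 43+8-3=48; pred: 4+1-2=3
Step 5: prey: 48+9-2=55; pred: 3+1-1=3
Step 6: prey: 55+11-3=63; pred: 3+1-1=3
Step 7: prey: 63+12-3=72; pred: 3+1-1=3
Step 8: prey: 72+14-4=82; pred: 3+2-1=4
Step 9: prey: 82+16-6=92; pred: 4+3-2=5
Step 10: prey: 92+18-9=101; pred: 5+4-2=7
Max prey = 101 at step 10

Answer: 101 10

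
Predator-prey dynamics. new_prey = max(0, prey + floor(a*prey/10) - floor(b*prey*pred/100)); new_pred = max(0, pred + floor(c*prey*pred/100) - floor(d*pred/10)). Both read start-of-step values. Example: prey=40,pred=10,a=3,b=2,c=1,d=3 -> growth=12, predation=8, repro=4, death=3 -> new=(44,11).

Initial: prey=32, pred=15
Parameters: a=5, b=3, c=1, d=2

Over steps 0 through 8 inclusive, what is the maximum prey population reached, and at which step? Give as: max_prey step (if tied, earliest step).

Answer: 35 2

Derivation:
Step 1: prey: 32+16-14=34; pred: 15+4-3=16
Step 2: prey: 34+17-16=35; pred: 16+5-3=18
Step 3: prey: 35+17-18=34; pred: 18+6-3=21
Step 4: prey: 34+17-21=30; pred: 21+7-4=24
Step 5: prey: 30+15-21=24; pred: 24+7-4=27
Step 6: prey: 24+12-19=17; pred: 27+6-5=28
Step 7: prey: 17+8-14=11; pred: 28+4-5=27
Step 8: prey: 11+5-8=8; pred: 27+2-5=24
Max prey = 35 at step 2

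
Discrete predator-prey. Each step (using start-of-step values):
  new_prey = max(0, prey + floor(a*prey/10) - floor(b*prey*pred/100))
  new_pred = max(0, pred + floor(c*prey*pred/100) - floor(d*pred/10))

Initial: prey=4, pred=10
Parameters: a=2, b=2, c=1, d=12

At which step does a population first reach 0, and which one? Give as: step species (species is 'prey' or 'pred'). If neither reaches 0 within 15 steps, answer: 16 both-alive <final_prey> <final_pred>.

Answer: 1 pred

Derivation:
Step 1: prey: 4+0-0=4; pred: 10+0-12=0
First extinction: pred at step 1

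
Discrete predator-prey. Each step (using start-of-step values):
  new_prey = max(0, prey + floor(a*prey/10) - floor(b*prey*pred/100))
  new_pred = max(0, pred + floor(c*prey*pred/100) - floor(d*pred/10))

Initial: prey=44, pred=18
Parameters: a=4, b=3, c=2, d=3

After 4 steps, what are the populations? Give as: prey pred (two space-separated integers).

Answer: 0 35

Derivation:
Step 1: prey: 44+17-23=38; pred: 18+15-5=28
Step 2: prey: 38+15-31=22; pred: 28+21-8=41
Step 3: prey: 22+8-27=3; pred: 41+18-12=47
Step 4: prey: 3+1-4=0; pred: 47+2-14=35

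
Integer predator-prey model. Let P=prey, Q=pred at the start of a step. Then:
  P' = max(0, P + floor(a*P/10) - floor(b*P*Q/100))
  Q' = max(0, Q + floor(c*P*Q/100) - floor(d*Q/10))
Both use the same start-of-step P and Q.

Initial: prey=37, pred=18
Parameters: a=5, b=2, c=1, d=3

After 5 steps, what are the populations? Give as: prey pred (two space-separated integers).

Answer: 46 38

Derivation:
Step 1: prey: 37+18-13=42; pred: 18+6-5=19
Step 2: prey: 42+21-15=48; pred: 19+7-5=21
Step 3: prey: 48+24-20=52; pred: 21+10-6=25
Step 4: prey: 52+26-26=52; pred: 25+13-7=31
Step 5: prey: 52+26-32=46; pred: 31+16-9=38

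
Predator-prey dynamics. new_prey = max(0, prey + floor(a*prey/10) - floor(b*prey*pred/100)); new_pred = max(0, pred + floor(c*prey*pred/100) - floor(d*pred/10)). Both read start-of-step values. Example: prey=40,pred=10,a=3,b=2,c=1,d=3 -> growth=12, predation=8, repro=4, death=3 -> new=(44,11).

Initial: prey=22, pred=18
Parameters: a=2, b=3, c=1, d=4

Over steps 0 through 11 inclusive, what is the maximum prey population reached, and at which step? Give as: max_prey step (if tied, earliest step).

Step 1: prey: 22+4-11=15; pred: 18+3-7=14
Step 2: prey: 15+3-6=12; pred: 14+2-5=11
Step 3: prey: 12+2-3=11; pred: 11+1-4=8
Step 4: prey: 11+2-2=11; pred: 8+0-3=5
Step 5: prey: 11+2-1=12; pred: 5+0-2=3
Step 6: prey: 12+2-1=13; pred: 3+0-1=2
Step 7: prey: 13+2-0=15; pred: 2+0-0=2
Step 8: prey: 15+3-0=18; pred: 2+0-0=2
Step 9: prey: 18+3-1=20; pred: 2+0-0=2
Step 10: prey: 20+4-1=23; pred: 2+0-0=2
Step 11: prey: 23+4-1=26; pred: 2+0-0=2
Max prey = 26 at step 11

Answer: 26 11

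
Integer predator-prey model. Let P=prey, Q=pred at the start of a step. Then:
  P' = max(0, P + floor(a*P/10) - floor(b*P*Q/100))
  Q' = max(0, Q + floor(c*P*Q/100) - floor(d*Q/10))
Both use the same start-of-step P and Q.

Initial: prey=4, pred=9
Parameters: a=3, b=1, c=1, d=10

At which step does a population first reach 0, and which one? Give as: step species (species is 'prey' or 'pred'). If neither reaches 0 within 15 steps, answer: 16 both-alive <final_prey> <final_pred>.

Answer: 1 pred

Derivation:
Step 1: prey: 4+1-0=5; pred: 9+0-9=0
First extinction: pred at step 1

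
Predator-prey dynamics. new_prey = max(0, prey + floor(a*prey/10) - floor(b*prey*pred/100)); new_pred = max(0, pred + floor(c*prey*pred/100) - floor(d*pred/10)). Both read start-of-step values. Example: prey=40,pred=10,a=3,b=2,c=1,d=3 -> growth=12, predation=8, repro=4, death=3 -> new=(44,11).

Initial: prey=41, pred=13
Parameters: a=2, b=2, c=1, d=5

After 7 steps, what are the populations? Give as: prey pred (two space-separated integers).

Answer: 51 5

Derivation:
Step 1: prey: 41+8-10=39; pred: 13+5-6=12
Step 2: prey: 39+7-9=37; pred: 12+4-6=10
Step 3: prey: 37+7-7=37; pred: 10+3-5=8
Step 4: prey: 37+7-5=39; pred: 8+2-4=6
Step 5: prey: 39+7-4=42; pred: 6+2-3=5
Step 6: prey: 42+8-4=46; pred: 5+2-2=5
Step 7: prey: 46+9-4=51; pred: 5+2-2=5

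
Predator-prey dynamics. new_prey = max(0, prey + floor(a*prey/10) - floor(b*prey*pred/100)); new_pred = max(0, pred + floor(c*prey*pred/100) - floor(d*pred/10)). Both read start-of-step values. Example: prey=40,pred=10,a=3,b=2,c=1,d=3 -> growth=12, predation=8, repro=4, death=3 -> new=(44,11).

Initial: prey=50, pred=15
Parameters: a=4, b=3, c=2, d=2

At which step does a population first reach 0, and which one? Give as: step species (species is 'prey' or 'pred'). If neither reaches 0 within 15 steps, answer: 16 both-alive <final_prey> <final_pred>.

Answer: 3 prey

Derivation:
Step 1: prey: 50+20-22=48; pred: 15+15-3=27
Step 2: prey: 48+19-38=29; pred: 27+25-5=47
Step 3: prey: 29+11-40=0; pred: 47+27-9=65
First extinction: prey at step 3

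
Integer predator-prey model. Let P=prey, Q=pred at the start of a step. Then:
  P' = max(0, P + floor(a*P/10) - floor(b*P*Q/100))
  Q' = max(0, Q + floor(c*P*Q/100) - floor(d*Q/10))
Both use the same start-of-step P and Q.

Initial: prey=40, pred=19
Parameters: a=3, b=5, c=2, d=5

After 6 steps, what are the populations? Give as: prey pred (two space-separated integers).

Step 1: prey: 40+12-38=14; pred: 19+15-9=25
Step 2: prey: 14+4-17=1; pred: 25+7-12=20
Step 3: prey: 1+0-1=0; pred: 20+0-10=10
Step 4: prey: 0+0-0=0; pred: 10+0-5=5
Step 5: prey: 0+0-0=0; pred: 5+0-2=3
Step 6: prey: 0+0-0=0; pred: 3+0-1=2

Answer: 0 2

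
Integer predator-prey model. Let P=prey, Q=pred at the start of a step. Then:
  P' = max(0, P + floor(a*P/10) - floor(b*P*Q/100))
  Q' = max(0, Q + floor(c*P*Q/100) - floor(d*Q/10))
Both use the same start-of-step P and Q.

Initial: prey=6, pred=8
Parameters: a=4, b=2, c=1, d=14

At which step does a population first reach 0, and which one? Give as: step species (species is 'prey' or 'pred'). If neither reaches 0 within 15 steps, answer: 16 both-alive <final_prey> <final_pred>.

Answer: 1 pred

Derivation:
Step 1: prey: 6+2-0=8; pred: 8+0-11=0
First extinction: pred at step 1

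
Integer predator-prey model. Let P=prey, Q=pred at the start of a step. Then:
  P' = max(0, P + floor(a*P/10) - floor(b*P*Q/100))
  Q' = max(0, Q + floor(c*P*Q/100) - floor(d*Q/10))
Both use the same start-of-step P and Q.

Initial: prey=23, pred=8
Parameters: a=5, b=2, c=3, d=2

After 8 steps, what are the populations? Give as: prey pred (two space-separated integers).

Step 1: prey: 23+11-3=31; pred: 8+5-1=12
Step 2: prey: 31+15-7=39; pred: 12+11-2=21
Step 3: prey: 39+19-16=42; pred: 21+24-4=41
Step 4: prey: 42+21-34=29; pred: 41+51-8=84
Step 5: prey: 29+14-48=0; pred: 84+73-16=141
Step 6: prey: 0+0-0=0; pred: 141+0-28=113
Step 7: prey: 0+0-0=0; pred: 113+0-22=91
Step 8: prey: 0+0-0=0; pred: 91+0-18=73

Answer: 0 73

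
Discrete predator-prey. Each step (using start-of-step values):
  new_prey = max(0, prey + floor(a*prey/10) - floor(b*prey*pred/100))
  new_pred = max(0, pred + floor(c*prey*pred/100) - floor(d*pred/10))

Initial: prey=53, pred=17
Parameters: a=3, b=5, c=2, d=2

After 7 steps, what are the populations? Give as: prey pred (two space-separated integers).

Answer: 0 14

Derivation:
Step 1: prey: 53+15-45=23; pred: 17+18-3=32
Step 2: prey: 23+6-36=0; pred: 32+14-6=40
Step 3: prey: 0+0-0=0; pred: 40+0-8=32
Step 4: prey: 0+0-0=0; pred: 32+0-6=26
Step 5: prey: 0+0-0=0; pred: 26+0-5=21
Step 6: prey: 0+0-0=0; pred: 21+0-4=17
Step 7: prey: 0+0-0=0; pred: 17+0-3=14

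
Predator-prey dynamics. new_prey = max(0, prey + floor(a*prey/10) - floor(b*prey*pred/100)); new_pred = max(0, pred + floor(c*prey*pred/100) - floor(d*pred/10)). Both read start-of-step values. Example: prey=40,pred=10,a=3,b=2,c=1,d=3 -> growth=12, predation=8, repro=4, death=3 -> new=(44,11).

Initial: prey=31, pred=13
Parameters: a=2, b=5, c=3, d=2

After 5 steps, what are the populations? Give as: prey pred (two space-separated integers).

Step 1: prey: 31+6-20=17; pred: 13+12-2=23
Step 2: prey: 17+3-19=1; pred: 23+11-4=30
Step 3: prey: 1+0-1=0; pred: 30+0-6=24
Step 4: prey: 0+0-0=0; pred: 24+0-4=20
Step 5: prey: 0+0-0=0; pred: 20+0-4=16

Answer: 0 16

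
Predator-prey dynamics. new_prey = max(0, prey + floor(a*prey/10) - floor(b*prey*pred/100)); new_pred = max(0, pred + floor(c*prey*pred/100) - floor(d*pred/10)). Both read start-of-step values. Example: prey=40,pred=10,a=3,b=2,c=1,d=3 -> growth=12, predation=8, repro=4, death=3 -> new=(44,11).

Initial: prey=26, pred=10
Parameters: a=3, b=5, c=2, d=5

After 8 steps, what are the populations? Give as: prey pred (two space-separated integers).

Answer: 19 1

Derivation:
Step 1: prey: 26+7-13=20; pred: 10+5-5=10
Step 2: prey: 20+6-10=16; pred: 10+4-5=9
Step 3: prey: 16+4-7=13; pred: 9+2-4=7
Step 4: prey: 13+3-4=12; pred: 7+1-3=5
Step 5: prey: 12+3-3=12; pred: 5+1-2=4
Step 6: prey: 12+3-2=13; pred: 4+0-2=2
Step 7: prey: 13+3-1=15; pred: 2+0-1=1
Step 8: prey: 15+4-0=19; pred: 1+0-0=1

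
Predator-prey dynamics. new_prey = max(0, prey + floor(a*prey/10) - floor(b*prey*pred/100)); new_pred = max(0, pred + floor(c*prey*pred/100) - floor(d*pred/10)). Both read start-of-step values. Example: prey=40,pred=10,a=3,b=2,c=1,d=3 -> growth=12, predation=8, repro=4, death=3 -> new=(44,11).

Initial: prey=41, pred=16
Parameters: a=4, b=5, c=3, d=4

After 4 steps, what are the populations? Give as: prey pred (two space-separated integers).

Answer: 0 15

Derivation:
Step 1: prey: 41+16-32=25; pred: 16+19-6=29
Step 2: prey: 25+10-36=0; pred: 29+21-11=39
Step 3: prey: 0+0-0=0; pred: 39+0-15=24
Step 4: prey: 0+0-0=0; pred: 24+0-9=15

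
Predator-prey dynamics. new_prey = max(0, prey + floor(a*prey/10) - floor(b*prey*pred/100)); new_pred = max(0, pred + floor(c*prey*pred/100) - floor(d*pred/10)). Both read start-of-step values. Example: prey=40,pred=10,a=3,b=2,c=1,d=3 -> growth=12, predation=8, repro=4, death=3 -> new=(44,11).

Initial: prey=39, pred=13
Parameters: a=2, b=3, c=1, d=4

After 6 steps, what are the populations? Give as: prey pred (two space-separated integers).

Answer: 17 6

Derivation:
Step 1: prey: 39+7-15=31; pred: 13+5-5=13
Step 2: prey: 31+6-12=25; pred: 13+4-5=12
Step 3: prey: 25+5-9=21; pred: 12+3-4=11
Step 4: prey: 21+4-6=19; pred: 11+2-4=9
Step 5: prey: 19+3-5=17; pred: 9+1-3=7
Step 6: prey: 17+3-3=17; pred: 7+1-2=6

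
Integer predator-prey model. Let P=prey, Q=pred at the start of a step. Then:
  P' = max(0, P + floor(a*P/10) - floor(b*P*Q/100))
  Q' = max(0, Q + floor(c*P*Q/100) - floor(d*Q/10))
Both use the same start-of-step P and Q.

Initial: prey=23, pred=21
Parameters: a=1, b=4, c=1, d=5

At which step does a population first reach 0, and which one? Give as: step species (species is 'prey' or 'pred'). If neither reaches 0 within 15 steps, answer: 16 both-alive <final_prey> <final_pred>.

Step 1: prey: 23+2-19=6; pred: 21+4-10=15
Step 2: prey: 6+0-3=3; pred: 15+0-7=8
Step 3: prey: 3+0-0=3; pred: 8+0-4=4
Step 4: prey: 3+0-0=3; pred: 4+0-2=2
Step 5: prey: 3+0-0=3; pred: 2+0-1=1
Step 6: prey: 3+0-0=3; pred: 1+0-0=1
Steps 7-15: state stable at prey=3, pred=1 (no change)
No extinction within 15 steps

Answer: 16 both-alive 3 1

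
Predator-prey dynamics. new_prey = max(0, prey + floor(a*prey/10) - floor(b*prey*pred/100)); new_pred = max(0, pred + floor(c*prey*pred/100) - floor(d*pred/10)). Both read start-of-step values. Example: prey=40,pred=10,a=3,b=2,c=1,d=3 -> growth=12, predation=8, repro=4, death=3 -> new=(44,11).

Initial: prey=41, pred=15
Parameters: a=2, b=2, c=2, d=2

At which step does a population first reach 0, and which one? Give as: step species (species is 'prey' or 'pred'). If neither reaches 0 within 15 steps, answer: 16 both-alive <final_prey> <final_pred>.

Answer: 5 prey

Derivation:
Step 1: prey: 41+8-12=37; pred: 15+12-3=24
Step 2: prey: 37+7-17=27; pred: 24+17-4=37
Step 3: prey: 27+5-19=13; pred: 37+19-7=49
Step 4: prey: 13+2-12=3; pred: 49+12-9=52
Step 5: prey: 3+0-3=0; pred: 52+3-10=45
First extinction: prey at step 5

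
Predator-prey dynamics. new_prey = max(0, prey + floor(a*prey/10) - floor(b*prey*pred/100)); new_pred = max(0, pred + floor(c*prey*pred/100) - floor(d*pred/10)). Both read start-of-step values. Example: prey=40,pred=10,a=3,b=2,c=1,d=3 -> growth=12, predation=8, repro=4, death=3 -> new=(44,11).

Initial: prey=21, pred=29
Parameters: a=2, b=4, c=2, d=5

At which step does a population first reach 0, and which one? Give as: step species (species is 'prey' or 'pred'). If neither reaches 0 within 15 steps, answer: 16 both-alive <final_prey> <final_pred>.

Answer: 2 prey

Derivation:
Step 1: prey: 21+4-24=1; pred: 29+12-14=27
Step 2: prey: 1+0-1=0; pred: 27+0-13=14
First extinction: prey at step 2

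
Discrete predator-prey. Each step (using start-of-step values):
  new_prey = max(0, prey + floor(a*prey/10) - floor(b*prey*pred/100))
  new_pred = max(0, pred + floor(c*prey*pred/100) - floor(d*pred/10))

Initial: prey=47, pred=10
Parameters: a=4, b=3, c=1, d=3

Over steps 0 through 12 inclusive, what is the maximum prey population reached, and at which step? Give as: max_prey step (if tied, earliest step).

Step 1: prey: 47+18-14=51; pred: 10+4-3=11
Step 2: prey: 51+20-16=55; pred: 11+5-3=13
Step 3: prey: 55+22-21=56; pred: 13+7-3=17
Step 4: prey: 56+22-28=50; pred: 17+9-5=21
Step 5: prey: 50+20-31=39; pred: 21+10-6=25
Step 6: prey: 39+15-29=25; pred: 25+9-7=27
Step 7: prey: 25+10-20=15; pred: 27+6-8=25
Step 8: prey: 15+6-11=10; pred: 25+3-7=21
Step 9: prey: 10+4-6=8; pred: 21+2-6=17
Step 10: prey: 8+3-4=7; pred: 17+1-5=13
Step 11: prey: 7+2-2=7; pred: 13+0-3=10
Step 12: prey: 7+2-2=7; pred: 10+0-3=7
Max prey = 56 at step 3

Answer: 56 3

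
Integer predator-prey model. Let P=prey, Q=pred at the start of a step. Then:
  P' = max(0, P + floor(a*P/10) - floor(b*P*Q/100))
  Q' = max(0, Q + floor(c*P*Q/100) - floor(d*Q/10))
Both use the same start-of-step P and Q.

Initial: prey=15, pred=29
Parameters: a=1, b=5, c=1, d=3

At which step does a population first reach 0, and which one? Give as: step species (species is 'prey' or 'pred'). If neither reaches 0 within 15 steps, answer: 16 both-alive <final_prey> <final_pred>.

Step 1: prey: 15+1-21=0; pred: 29+4-8=25
First extinction: prey at step 1

Answer: 1 prey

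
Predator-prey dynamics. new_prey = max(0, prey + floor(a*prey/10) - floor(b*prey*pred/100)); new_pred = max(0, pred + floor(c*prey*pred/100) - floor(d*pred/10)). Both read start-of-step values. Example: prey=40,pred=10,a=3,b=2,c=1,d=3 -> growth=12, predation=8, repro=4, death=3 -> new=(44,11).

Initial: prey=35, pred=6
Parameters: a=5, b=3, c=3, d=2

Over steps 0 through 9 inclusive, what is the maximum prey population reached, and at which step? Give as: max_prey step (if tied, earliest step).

Answer: 54 2

Derivation:
Step 1: prey: 35+17-6=46; pred: 6+6-1=11
Step 2: prey: 46+23-15=54; pred: 11+15-2=24
Step 3: prey: 54+27-38=43; pred: 24+38-4=58
Step 4: prey: 43+21-74=0; pred: 58+74-11=121
Step 5: prey: 0+0-0=0; pred: 121+0-24=97
Step 6: prey: 0+0-0=0; pred: 97+0-19=78
Step 7: prey: 0+0-0=0; pred: 78+0-15=63
Step 8: prey: 0+0-0=0; pred: 63+0-12=51
Step 9: prey: 0+0-0=0; pred: 51+0-10=41
Max prey = 54 at step 2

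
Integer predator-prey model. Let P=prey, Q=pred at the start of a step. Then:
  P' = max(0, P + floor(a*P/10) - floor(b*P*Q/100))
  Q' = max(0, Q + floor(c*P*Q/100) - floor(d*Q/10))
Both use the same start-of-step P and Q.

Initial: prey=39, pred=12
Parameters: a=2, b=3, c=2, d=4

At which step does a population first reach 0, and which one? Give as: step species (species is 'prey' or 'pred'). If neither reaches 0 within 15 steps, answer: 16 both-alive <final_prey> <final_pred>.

Step 1: prey: 39+7-14=32; pred: 12+9-4=17
Step 2: prey: 32+6-16=22; pred: 17+10-6=21
Step 3: prey: 22+4-13=13; pred: 21+9-8=22
Step 4: prey: 13+2-8=7; pred: 22+5-8=19
Step 5: prey: 7+1-3=5; pred: 19+2-7=14
Step 6: prey: 5+1-2=4; pred: 14+1-5=10
Step 7: prey: 4+0-1=3; pred: 10+0-4=6
Step 8: prey: 3+0-0=3; pred: 6+0-2=4
Step 9: prey: 3+0-0=3; pred: 4+0-1=3
Step 10: prey: 3+0-0=3; pred: 3+0-1=2
Step 11: prey: 3+0-0=3; pred: 2+0-0=2
Steps 12-15: state stable at prey=3, pred=2 (no change)
No extinction within 15 steps

Answer: 16 both-alive 3 2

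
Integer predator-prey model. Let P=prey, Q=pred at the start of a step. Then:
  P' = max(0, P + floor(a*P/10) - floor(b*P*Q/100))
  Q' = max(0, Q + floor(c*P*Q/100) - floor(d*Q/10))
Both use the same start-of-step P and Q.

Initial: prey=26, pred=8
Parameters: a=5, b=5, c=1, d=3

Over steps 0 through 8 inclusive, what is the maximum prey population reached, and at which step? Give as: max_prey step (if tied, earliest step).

Step 1: prey: 26+13-10=29; pred: 8+2-2=8
Step 2: prey: 29+14-11=32; pred: 8+2-2=8
Step 3: prey: 32+16-12=36; pred: 8+2-2=8
Step 4: prey: 36+18-14=40; pred: 8+2-2=8
Step 5: prey: 40+20-16=44; pred: 8+3-2=9
Step 6: prey: 44+22-19=47; pred: 9+3-2=10
Step 7: prey: 47+23-23=47; pred: 10+4-3=11
Step 8: prey: 47+23-25=45; pred: 11+5-3=13
Max prey = 47 at step 6

Answer: 47 6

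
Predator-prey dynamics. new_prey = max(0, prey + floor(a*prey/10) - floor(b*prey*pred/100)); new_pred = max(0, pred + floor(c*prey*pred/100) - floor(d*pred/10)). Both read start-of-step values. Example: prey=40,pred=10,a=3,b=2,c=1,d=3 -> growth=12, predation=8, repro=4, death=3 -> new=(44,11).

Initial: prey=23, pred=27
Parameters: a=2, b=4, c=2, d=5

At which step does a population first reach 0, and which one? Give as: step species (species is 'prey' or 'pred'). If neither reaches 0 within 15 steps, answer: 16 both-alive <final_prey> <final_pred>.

Answer: 2 prey

Derivation:
Step 1: prey: 23+4-24=3; pred: 27+12-13=26
Step 2: prey: 3+0-3=0; pred: 26+1-13=14
First extinction: prey at step 2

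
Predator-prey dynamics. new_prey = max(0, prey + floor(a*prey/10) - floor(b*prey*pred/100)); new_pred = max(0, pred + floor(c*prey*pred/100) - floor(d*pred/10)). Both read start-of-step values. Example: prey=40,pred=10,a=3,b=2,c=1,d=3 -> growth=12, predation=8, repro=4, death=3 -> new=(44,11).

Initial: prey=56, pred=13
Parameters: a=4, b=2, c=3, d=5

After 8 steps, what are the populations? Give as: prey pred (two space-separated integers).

Step 1: prey: 56+22-14=64; pred: 13+21-6=28
Step 2: prey: 64+25-35=54; pred: 28+53-14=67
Step 3: prey: 54+21-72=3; pred: 67+108-33=142
Step 4: prey: 3+1-8=0; pred: 142+12-71=83
Step 5: prey: 0+0-0=0; pred: 83+0-41=42
Step 6: prey: 0+0-0=0; pred: 42+0-21=21
Step 7: prey: 0+0-0=0; pred: 21+0-10=11
Step 8: prey: 0+0-0=0; pred: 11+0-5=6

Answer: 0 6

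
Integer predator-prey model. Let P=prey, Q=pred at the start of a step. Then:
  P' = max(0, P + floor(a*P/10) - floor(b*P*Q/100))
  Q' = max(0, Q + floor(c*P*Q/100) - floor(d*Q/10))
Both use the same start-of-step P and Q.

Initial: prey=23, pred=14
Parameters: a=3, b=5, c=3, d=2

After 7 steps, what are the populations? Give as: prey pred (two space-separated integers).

Step 1: prey: 23+6-16=13; pred: 14+9-2=21
Step 2: prey: 13+3-13=3; pred: 21+8-4=25
Step 3: prey: 3+0-3=0; pred: 25+2-5=22
Step 4: prey: 0+0-0=0; pred: 22+0-4=18
Step 5: prey: 0+0-0=0; pred: 18+0-3=15
Step 6: prey: 0+0-0=0; pred: 15+0-3=12
Step 7: prey: 0+0-0=0; pred: 12+0-2=10

Answer: 0 10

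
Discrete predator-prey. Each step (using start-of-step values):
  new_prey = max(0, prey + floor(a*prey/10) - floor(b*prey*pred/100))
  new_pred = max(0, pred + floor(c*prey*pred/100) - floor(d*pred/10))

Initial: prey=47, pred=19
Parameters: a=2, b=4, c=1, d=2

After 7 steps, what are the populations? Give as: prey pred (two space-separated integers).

Step 1: prey: 47+9-35=21; pred: 19+8-3=24
Step 2: prey: 21+4-20=5; pred: 24+5-4=25
Step 3: prey: 5+1-5=1; pred: 25+1-5=21
Step 4: prey: 1+0-0=1; pred: 21+0-4=17
Step 5: prey: 1+0-0=1; pred: 17+0-3=14
Step 6: prey: 1+0-0=1; pred: 14+0-2=12
Step 7: prey: 1+0-0=1; pred: 12+0-2=10

Answer: 1 10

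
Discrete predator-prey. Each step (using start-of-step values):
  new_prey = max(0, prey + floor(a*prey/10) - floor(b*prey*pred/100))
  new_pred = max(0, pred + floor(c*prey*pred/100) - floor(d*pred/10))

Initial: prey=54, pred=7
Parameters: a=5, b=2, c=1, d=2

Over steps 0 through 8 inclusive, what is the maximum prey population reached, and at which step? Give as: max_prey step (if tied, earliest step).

Step 1: prey: 54+27-7=74; pred: 7+3-1=9
Step 2: prey: 74+37-13=98; pred: 9+6-1=14
Step 3: prey: 98+49-27=120; pred: 14+13-2=25
Step 4: prey: 120+60-60=120; pred: 25+30-5=50
Step 5: prey: 120+60-120=60; pred: 50+60-10=100
Step 6: prey: 60+30-120=0; pred: 100+60-20=140
Step 7: prey: 0+0-0=0; pred: 140+0-28=112
Step 8: prey: 0+0-0=0; pred: 112+0-22=90
Max prey = 120 at step 3

Answer: 120 3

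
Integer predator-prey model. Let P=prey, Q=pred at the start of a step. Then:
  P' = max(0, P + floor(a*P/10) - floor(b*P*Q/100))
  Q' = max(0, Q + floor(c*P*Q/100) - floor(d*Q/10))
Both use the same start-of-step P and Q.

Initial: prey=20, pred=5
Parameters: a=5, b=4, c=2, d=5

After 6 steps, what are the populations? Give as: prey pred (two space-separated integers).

Answer: 66 24

Derivation:
Step 1: prey: 20+10-4=26; pred: 5+2-2=5
Step 2: prey: 26+13-5=34; pred: 5+2-2=5
Step 3: prey: 34+17-6=45; pred: 5+3-2=6
Step 4: prey: 45+22-10=57; pred: 6+5-3=8
Step 5: prey: 57+28-18=67; pred: 8+9-4=13
Step 6: prey: 67+33-34=66; pred: 13+17-6=24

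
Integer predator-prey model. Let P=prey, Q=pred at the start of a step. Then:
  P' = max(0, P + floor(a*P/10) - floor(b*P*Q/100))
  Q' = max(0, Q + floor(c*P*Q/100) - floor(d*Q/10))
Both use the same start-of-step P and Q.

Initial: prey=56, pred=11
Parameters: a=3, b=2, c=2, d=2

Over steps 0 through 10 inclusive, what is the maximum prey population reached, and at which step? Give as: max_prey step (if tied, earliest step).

Answer: 60 1

Derivation:
Step 1: prey: 56+16-12=60; pred: 11+12-2=21
Step 2: prey: 60+18-25=53; pred: 21+25-4=42
Step 3: prey: 53+15-44=24; pred: 42+44-8=78
Step 4: prey: 24+7-37=0; pred: 78+37-15=100
Step 5: prey: 0+0-0=0; pred: 100+0-20=80
Step 6: prey: 0+0-0=0; pred: 80+0-16=64
Step 7: prey: 0+0-0=0; pred: 64+0-12=52
Step 8: prey: 0+0-0=0; pred: 52+0-10=42
Step 9: prey: 0+0-0=0; pred: 42+0-8=34
Step 10: prey: 0+0-0=0; pred: 34+0-6=28
Max prey = 60 at step 1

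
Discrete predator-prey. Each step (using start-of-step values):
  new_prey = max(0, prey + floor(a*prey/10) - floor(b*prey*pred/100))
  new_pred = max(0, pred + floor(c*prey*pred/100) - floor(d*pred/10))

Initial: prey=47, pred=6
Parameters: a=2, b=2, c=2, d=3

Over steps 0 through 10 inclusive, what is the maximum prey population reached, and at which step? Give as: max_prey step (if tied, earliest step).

Answer: 51 1

Derivation:
Step 1: prey: 47+9-5=51; pred: 6+5-1=10
Step 2: prey: 51+10-10=51; pred: 10+10-3=17
Step 3: prey: 51+10-17=44; pred: 17+17-5=29
Step 4: prey: 44+8-25=27; pred: 29+25-8=46
Step 5: prey: 27+5-24=8; pred: 46+24-13=57
Step 6: prey: 8+1-9=0; pred: 57+9-17=49
Step 7: prey: 0+0-0=0; pred: 49+0-14=35
Step 8: prey: 0+0-0=0; pred: 35+0-10=25
Step 9: prey: 0+0-0=0; pred: 25+0-7=18
Step 10: prey: 0+0-0=0; pred: 18+0-5=13
Max prey = 51 at step 1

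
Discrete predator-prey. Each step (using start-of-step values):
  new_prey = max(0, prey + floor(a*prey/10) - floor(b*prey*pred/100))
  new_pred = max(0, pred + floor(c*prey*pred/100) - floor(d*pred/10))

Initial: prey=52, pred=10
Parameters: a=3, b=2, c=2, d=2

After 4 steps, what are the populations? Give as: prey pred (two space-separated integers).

Answer: 0 94

Derivation:
Step 1: prey: 52+15-10=57; pred: 10+10-2=18
Step 2: prey: 57+17-20=54; pred: 18+20-3=35
Step 3: prey: 54+16-37=33; pred: 35+37-7=65
Step 4: prey: 33+9-42=0; pred: 65+42-13=94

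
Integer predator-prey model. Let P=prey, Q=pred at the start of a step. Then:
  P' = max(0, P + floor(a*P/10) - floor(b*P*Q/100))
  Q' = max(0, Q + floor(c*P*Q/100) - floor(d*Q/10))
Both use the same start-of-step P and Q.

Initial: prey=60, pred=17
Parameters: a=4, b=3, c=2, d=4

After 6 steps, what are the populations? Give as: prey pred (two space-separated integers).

Step 1: prey: 60+24-30=54; pred: 17+20-6=31
Step 2: prey: 54+21-50=25; pred: 31+33-12=52
Step 3: prey: 25+10-39=0; pred: 52+26-20=58
Step 4: prey: 0+0-0=0; pred: 58+0-23=35
Step 5: prey: 0+0-0=0; pred: 35+0-14=21
Step 6: prey: 0+0-0=0; pred: 21+0-8=13

Answer: 0 13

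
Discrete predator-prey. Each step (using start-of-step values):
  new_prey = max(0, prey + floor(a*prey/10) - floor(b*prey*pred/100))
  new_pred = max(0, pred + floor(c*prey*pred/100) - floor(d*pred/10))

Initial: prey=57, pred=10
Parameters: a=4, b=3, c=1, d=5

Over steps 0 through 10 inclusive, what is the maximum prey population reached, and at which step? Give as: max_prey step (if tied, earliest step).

Step 1: prey: 57+22-17=62; pred: 10+5-5=10
Step 2: prey: 62+24-18=68; pred: 10+6-5=11
Step 3: prey: 68+27-22=73; pred: 11+7-5=13
Step 4: prey: 73+29-28=74; pred: 13+9-6=16
Step 5: prey: 74+29-35=68; pred: 16+11-8=19
Step 6: prey: 68+27-38=57; pred: 19+12-9=22
Step 7: prey: 57+22-37=42; pred: 22+12-11=23
Step 8: prey: 42+16-28=30; pred: 23+9-11=21
Step 9: prey: 30+12-18=24; pred: 21+6-10=17
Step 10: prey: 24+9-12=21; pred: 17+4-8=13
Max prey = 74 at step 4

Answer: 74 4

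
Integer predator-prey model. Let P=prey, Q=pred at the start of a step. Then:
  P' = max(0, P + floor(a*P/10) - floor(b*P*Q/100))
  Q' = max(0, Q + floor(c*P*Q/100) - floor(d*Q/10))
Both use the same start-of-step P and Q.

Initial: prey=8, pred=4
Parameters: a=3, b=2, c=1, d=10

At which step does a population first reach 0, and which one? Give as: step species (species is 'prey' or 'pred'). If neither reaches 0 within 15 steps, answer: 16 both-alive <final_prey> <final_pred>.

Answer: 1 pred

Derivation:
Step 1: prey: 8+2-0=10; pred: 4+0-4=0
First extinction: pred at step 1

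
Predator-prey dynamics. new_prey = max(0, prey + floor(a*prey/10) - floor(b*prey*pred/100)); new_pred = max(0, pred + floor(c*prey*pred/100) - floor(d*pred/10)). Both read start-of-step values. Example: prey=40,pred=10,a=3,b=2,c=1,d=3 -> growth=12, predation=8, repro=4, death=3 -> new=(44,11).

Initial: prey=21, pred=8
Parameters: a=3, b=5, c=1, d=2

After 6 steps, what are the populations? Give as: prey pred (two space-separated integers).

Step 1: prey: 21+6-8=19; pred: 8+1-1=8
Step 2: prey: 19+5-7=17; pred: 8+1-1=8
Step 3: prey: 17+5-6=16; pred: 8+1-1=8
Step 4: prey: 16+4-6=14; pred: 8+1-1=8
Step 5: prey: 14+4-5=13; pred: 8+1-1=8
Step 6: prey: 13+3-5=11; pred: 8+1-1=8

Answer: 11 8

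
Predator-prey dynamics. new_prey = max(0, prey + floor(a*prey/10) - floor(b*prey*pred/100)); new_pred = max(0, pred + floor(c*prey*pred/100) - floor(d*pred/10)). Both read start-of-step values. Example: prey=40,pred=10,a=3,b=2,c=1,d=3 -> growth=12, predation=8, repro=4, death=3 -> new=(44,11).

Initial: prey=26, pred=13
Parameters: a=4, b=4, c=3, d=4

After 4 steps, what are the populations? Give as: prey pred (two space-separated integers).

Answer: 3 21

Derivation:
Step 1: prey: 26+10-13=23; pred: 13+10-5=18
Step 2: prey: 23+9-16=16; pred: 18+12-7=23
Step 3: prey: 16+6-14=8; pred: 23+11-9=25
Step 4: prey: 8+3-8=3; pred: 25+6-10=21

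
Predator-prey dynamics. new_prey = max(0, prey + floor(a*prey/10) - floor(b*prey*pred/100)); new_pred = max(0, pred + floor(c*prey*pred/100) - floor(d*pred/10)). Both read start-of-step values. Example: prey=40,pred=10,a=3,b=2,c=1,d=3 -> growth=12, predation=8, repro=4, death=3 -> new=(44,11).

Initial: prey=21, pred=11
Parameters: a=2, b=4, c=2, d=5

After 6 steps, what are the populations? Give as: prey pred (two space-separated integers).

Answer: 14 1

Derivation:
Step 1: prey: 21+4-9=16; pred: 11+4-5=10
Step 2: prey: 16+3-6=13; pred: 10+3-5=8
Step 3: prey: 13+2-4=11; pred: 8+2-4=6
Step 4: prey: 11+2-2=11; pred: 6+1-3=4
Step 5: prey: 11+2-1=12; pred: 4+0-2=2
Step 6: prey: 12+2-0=14; pred: 2+0-1=1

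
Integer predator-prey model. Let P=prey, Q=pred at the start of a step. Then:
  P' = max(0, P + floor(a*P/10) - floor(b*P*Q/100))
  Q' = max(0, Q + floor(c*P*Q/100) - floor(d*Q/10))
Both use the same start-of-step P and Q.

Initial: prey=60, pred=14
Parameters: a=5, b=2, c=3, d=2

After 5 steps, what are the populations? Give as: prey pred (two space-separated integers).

Answer: 0 180

Derivation:
Step 1: prey: 60+30-16=74; pred: 14+25-2=37
Step 2: prey: 74+37-54=57; pred: 37+82-7=112
Step 3: prey: 57+28-127=0; pred: 112+191-22=281
Step 4: prey: 0+0-0=0; pred: 281+0-56=225
Step 5: prey: 0+0-0=0; pred: 225+0-45=180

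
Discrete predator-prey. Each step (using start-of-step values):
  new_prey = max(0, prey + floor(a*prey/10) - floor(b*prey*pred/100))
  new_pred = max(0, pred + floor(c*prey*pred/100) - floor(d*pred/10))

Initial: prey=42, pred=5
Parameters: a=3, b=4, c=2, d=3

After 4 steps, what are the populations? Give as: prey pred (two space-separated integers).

Step 1: prey: 42+12-8=46; pred: 5+4-1=8
Step 2: prey: 46+13-14=45; pred: 8+7-2=13
Step 3: prey: 45+13-23=35; pred: 13+11-3=21
Step 4: prey: 35+10-29=16; pred: 21+14-6=29

Answer: 16 29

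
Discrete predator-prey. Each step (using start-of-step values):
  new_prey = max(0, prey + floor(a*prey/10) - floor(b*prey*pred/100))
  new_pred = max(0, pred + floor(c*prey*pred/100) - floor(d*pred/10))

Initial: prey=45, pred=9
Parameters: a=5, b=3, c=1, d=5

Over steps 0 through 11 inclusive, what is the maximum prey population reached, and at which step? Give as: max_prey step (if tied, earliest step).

Answer: 104 5

Derivation:
Step 1: prey: 45+22-12=55; pred: 9+4-4=9
Step 2: prey: 55+27-14=68; pred: 9+4-4=9
Step 3: prey: 68+34-18=84; pred: 9+6-4=11
Step 4: prey: 84+42-27=99; pred: 11+9-5=15
Step 5: prey: 99+49-44=104; pred: 15+14-7=22
Step 6: prey: 104+52-68=88; pred: 22+22-11=33
Step 7: prey: 88+44-87=45; pred: 33+29-16=46
Step 8: prey: 45+22-62=5; pred: 46+20-23=43
Step 9: prey: 5+2-6=1; pred: 43+2-21=24
Step 10: prey: 1+0-0=1; pred: 24+0-12=12
Step 11: prey: 1+0-0=1; pred: 12+0-6=6
Max prey = 104 at step 5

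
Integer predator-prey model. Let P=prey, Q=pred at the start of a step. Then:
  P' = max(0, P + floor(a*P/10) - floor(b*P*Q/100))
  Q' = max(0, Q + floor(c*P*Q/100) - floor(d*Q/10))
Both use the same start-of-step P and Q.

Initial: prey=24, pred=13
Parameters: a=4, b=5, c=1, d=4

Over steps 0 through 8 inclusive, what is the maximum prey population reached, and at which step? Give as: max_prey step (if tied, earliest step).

Answer: 46 8

Derivation:
Step 1: prey: 24+9-15=18; pred: 13+3-5=11
Step 2: prey: 18+7-9=16; pred: 11+1-4=8
Step 3: prey: 16+6-6=16; pred: 8+1-3=6
Step 4: prey: 16+6-4=18; pred: 6+0-2=4
Step 5: prey: 18+7-3=22; pred: 4+0-1=3
Step 6: prey: 22+8-3=27; pred: 3+0-1=2
Step 7: prey: 27+10-2=35; pred: 2+0-0=2
Step 8: prey: 35+14-3=46; pred: 2+0-0=2
Max prey = 46 at step 8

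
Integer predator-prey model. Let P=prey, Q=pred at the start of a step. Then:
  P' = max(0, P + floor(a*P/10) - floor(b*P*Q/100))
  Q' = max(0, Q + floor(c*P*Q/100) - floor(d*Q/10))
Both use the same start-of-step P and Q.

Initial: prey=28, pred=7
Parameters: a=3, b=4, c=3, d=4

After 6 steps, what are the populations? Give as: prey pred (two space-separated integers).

Step 1: prey: 28+8-7=29; pred: 7+5-2=10
Step 2: prey: 29+8-11=26; pred: 10+8-4=14
Step 3: prey: 26+7-14=19; pred: 14+10-5=19
Step 4: prey: 19+5-14=10; pred: 19+10-7=22
Step 5: prey: 10+3-8=5; pred: 22+6-8=20
Step 6: prey: 5+1-4=2; pred: 20+3-8=15

Answer: 2 15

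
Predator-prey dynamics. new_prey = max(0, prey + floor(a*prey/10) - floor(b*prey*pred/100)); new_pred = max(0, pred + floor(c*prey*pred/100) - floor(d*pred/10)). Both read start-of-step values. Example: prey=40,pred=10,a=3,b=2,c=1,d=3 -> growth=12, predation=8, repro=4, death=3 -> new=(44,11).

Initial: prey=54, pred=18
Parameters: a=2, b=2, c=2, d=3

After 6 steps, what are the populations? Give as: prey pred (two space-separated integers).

Answer: 0 25

Derivation:
Step 1: prey: 54+10-19=45; pred: 18+19-5=32
Step 2: prey: 45+9-28=26; pred: 32+28-9=51
Step 3: prey: 26+5-26=5; pred: 51+26-15=62
Step 4: prey: 5+1-6=0; pred: 62+6-18=50
Step 5: prey: 0+0-0=0; pred: 50+0-15=35
Step 6: prey: 0+0-0=0; pred: 35+0-10=25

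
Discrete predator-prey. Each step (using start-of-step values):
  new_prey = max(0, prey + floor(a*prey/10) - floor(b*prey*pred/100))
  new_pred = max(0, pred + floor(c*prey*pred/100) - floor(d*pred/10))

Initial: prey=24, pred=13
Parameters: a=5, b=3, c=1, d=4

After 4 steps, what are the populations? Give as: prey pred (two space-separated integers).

Answer: 51 8

Derivation:
Step 1: prey: 24+12-9=27; pred: 13+3-5=11
Step 2: prey: 27+13-8=32; pred: 11+2-4=9
Step 3: prey: 32+16-8=40; pred: 9+2-3=8
Step 4: prey: 40+20-9=51; pred: 8+3-3=8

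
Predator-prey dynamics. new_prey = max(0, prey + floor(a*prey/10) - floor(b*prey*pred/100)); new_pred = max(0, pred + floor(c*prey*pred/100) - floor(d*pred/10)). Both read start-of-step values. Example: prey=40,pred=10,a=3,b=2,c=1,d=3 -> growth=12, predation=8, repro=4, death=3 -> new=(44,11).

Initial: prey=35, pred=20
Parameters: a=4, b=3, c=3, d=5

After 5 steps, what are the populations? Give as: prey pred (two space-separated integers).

Answer: 0 11

Derivation:
Step 1: prey: 35+14-21=28; pred: 20+21-10=31
Step 2: prey: 28+11-26=13; pred: 31+26-15=42
Step 3: prey: 13+5-16=2; pred: 42+16-21=37
Step 4: prey: 2+0-2=0; pred: 37+2-18=21
Step 5: prey: 0+0-0=0; pred: 21+0-10=11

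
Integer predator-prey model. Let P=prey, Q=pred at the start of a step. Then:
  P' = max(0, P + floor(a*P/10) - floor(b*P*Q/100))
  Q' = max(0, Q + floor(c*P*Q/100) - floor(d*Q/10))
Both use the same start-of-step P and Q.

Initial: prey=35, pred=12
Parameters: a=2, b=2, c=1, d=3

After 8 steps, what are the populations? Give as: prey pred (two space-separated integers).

Answer: 22 13

Derivation:
Step 1: prey: 35+7-8=34; pred: 12+4-3=13
Step 2: prey: 34+6-8=32; pred: 13+4-3=14
Step 3: prey: 32+6-8=30; pred: 14+4-4=14
Step 4: prey: 30+6-8=28; pred: 14+4-4=14
Step 5: prey: 28+5-7=26; pred: 14+3-4=13
Step 6: prey: 26+5-6=25; pred: 13+3-3=13
Step 7: prey: 25+5-6=24; pred: 13+3-3=13
Step 8: prey: 24+4-6=22; pred: 13+3-3=13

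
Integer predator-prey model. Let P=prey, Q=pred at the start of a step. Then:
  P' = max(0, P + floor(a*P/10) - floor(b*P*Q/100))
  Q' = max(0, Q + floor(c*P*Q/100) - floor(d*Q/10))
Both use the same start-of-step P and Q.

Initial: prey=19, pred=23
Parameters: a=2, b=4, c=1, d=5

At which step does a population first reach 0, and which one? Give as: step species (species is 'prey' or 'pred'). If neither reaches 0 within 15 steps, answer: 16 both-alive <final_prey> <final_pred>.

Step 1: prey: 19+3-17=5; pred: 23+4-11=16
Step 2: prey: 5+1-3=3; pred: 16+0-8=8
Step 3: prey: 3+0-0=3; pred: 8+0-4=4
Step 4: prey: 3+0-0=3; pred: 4+0-2=2
Step 5: prey: 3+0-0=3; pred: 2+0-1=1
Step 6: prey: 3+0-0=3; pred: 1+0-0=1
Steps 7-15: state stable at prey=3, pred=1 (no change)
No extinction within 15 steps

Answer: 16 both-alive 3 1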